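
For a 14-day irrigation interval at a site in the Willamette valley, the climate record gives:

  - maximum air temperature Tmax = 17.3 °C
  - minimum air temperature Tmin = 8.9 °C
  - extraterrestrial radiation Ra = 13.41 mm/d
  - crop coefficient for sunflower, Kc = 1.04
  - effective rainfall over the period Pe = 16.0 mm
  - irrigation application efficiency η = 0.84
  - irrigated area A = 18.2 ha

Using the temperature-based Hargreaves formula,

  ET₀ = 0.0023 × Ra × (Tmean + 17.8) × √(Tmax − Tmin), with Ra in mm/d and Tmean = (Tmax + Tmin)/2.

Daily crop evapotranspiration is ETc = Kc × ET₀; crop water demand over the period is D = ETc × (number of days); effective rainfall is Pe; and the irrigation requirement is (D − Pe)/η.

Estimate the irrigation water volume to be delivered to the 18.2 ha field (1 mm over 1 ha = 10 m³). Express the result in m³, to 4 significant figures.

Tmean = (17.3 + 8.9)/2 = 13.10 °C
ET₀ = 0.0023 × 13.41 × (13.10 + 17.8) × √8.4 = 0.0023 × 13.41 × 30.90 × 2.8983 = 2.7622 mm/d
ETc = Kc × ET₀ = 1.04 × 2.7622 = 2.8727 mm/d
Crop demand D = ETc × 14 d = 2.8727 × 14 = 40.218 mm
D − Pe = 40.218 − 16.0 = 24.218 mm
Gross irrigation = 24.218 / 0.84 = 28.831 mm
Volume = 28.831 mm × 18.2 ha × 10 = 5247.2 m³

5247 m³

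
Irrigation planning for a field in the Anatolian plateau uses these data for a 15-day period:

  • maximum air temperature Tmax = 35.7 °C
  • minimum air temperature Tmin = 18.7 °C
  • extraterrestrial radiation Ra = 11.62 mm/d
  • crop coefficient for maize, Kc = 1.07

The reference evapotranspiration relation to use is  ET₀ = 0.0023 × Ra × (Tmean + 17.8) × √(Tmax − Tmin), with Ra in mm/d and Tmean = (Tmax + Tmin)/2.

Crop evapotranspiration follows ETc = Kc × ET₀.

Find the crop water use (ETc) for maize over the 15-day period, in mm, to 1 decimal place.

Tmean = (35.7 + 18.7)/2 = 27.20 °C
ET₀ = 0.0023 × 11.62 × (27.20 + 17.8) × √17.0 = 0.0023 × 11.62 × 45.00 × 4.1231 = 4.9587 mm/d
ETc = Kc × ET₀ = 1.07 × 4.9587 = 5.3058 mm/d
Over 15 days: 5.3058 × 15 = 79.587 mm

79.6 mm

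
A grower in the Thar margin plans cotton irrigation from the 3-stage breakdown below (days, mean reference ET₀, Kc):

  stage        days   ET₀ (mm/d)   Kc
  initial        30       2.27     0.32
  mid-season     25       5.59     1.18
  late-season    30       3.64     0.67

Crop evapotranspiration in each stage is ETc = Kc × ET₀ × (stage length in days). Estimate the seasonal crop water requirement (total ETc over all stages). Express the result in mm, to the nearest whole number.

260 mm

initial: 0.32 × 2.27 × 30 = 21.79 mm
mid-season: 1.18 × 5.59 × 25 = 164.91 mm
late-season: 0.67 × 3.64 × 30 = 73.16 mm
Seasonal total = 259.86 mm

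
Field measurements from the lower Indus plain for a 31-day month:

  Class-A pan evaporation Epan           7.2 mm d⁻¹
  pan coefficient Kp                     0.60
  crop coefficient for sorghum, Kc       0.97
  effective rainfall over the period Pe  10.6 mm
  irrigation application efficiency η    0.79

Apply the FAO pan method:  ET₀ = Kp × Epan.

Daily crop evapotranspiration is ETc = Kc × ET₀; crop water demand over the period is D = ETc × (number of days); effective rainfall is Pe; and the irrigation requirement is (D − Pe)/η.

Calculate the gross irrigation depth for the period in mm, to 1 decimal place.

151.0 mm

ET₀ = 0.60 × 7.2 = 4.3200 mm/d
ETc = Kc × ET₀ = 0.97 × 4.3200 = 4.1904 mm/d
Crop demand D = ETc × 31 d = 4.1904 × 31 = 129.902 mm
D − Pe = 129.902 − 10.6 = 119.302 mm
Gross irrigation = 119.302 / 0.79 = 151.015 mm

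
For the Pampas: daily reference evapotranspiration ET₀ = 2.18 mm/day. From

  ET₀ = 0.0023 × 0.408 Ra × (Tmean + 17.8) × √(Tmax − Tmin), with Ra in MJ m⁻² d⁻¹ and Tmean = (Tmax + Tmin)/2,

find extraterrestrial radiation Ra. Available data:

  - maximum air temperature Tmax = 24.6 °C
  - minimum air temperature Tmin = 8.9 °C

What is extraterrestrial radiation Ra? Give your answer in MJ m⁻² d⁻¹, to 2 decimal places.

Tmean = (24.6+8.9)/2 = 16.75 °C; ΔT = 15.7
Ra = ET₀ / [0.0023 × 0.408 × (Tmean+17.8) × √ΔT]
   = 2.18 / (0.0023 × 0.408 × 34.55 × 3.9623) = 16.970 MJ m⁻² d⁻¹

16.97 MJ m⁻² d⁻¹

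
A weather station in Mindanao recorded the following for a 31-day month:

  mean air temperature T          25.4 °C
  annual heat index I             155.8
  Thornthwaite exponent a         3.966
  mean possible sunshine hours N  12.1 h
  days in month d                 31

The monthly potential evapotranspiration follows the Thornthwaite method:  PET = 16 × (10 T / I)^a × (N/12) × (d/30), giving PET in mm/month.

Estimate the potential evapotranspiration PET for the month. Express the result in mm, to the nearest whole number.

10T/I = 10 × 25.4 / 155.8 = 1.6303
(10T/I)^a = 1.6303^3.966 = 6.9479
Uncorrected PET = 16 × 6.9479 = 111.166 mm
Correction = (N/12)(d/30) = (12.1/12)(31/30) = 1.0419
PET = 111.166 × 1.0419 = 115.824 mm/month

116 mm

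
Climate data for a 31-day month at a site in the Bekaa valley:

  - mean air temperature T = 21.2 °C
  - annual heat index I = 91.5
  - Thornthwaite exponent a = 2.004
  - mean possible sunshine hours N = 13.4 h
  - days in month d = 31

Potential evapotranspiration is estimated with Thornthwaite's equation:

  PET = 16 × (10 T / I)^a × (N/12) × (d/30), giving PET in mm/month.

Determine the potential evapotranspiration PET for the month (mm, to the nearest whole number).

10T/I = 10 × 21.2 / 91.5 = 2.3169
(10T/I)^a = 2.3169^2.004 = 5.3861
Uncorrected PET = 16 × 5.3861 = 86.178 mm
Correction = (N/12)(d/30) = (13.4/12)(31/30) = 1.1539
PET = 86.178 × 1.1539 = 99.441 mm/month

99 mm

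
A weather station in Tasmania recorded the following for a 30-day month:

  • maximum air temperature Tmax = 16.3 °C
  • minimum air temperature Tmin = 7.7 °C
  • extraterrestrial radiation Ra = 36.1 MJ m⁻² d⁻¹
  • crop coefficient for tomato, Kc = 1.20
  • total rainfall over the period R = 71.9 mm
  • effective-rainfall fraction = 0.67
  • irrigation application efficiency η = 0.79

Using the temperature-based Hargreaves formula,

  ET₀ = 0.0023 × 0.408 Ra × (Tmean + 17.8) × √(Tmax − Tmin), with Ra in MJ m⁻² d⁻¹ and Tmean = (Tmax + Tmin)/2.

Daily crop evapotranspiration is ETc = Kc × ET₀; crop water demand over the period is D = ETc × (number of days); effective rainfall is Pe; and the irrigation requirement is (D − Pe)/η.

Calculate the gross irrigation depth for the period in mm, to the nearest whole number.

Tmean = (16.3 + 7.7)/2 = 12.00 °C
0.408 Ra = 0.408 × 36.1 = 14.7288 mm/d equivalent
ET₀ = 0.0023 × 14.7288 × (12.00 + 17.8) × √8.6 = 0.0023 × 14.7288 × 29.80 × 2.9326 = 2.9605 mm/d
ETc = Kc × ET₀ = 1.20 × 2.9605 = 3.5526 mm/d
Crop demand D = ETc × 30 d = 3.5526 × 30 = 106.578 mm
Pe = 0.67 × 71.9 = 48.173 mm
D − Pe = 106.578 − 48.173 = 58.405 mm
Gross irrigation = 58.405 / 0.79 = 73.930 mm

74 mm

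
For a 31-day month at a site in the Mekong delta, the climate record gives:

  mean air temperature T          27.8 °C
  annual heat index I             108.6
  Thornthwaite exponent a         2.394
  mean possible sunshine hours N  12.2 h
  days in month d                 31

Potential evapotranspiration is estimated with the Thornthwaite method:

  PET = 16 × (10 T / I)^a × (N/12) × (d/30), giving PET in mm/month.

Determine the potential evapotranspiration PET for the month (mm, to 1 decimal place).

159.5 mm

10T/I = 10 × 27.8 / 108.6 = 2.5599
(10T/I)^a = 2.5599^2.394 = 9.4904
Uncorrected PET = 16 × 9.4904 = 151.846 mm
Correction = (N/12)(d/30) = (12.2/12)(31/30) = 1.0506
PET = 151.846 × 1.0506 = 159.529 mm/month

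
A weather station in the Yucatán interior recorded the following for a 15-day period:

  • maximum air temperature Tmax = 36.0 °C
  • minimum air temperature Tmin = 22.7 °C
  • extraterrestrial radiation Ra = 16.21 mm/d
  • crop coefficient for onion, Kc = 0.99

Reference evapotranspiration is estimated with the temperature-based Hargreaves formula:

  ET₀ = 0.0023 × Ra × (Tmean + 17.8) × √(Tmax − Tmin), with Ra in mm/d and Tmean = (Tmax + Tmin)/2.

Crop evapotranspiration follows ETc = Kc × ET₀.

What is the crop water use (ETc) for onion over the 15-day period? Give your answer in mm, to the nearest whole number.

Tmean = (36.0 + 22.7)/2 = 29.35 °C
ET₀ = 0.0023 × 16.21 × (29.35 + 17.8) × √13.3 = 0.0023 × 16.21 × 47.15 × 3.6469 = 6.4109 mm/d
ETc = Kc × ET₀ = 0.99 × 6.4109 = 6.3468 mm/d
Over 15 days: 6.3468 × 15 = 95.202 mm

95 mm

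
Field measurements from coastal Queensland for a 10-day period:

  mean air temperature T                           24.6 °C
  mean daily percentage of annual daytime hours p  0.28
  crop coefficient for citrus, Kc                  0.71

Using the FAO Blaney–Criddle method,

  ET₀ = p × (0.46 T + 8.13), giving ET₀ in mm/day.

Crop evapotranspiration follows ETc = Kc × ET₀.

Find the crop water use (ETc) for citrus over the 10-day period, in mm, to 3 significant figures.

ET₀ = 0.28 × (0.46 × 24.6 + 8.13) = 0.28 × 19.446 = 5.4449 mm/d
ETc = Kc × ET₀ = 0.71 × 5.4449 = 3.8659 mm/d
Over 10 days: 3.8659 × 10 = 38.659 mm

38.7 mm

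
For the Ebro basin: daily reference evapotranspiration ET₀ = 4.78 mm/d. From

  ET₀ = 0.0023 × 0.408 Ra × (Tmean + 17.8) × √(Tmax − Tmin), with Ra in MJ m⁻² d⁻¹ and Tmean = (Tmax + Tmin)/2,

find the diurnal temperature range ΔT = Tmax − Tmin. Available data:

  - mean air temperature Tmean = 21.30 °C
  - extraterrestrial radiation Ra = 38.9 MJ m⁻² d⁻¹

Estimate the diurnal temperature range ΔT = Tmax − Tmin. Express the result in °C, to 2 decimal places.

√ΔT = ET₀ / [0.0023 × 0.408 × Ra × (Tmean+17.8)] = 4.78 / (0.0023 × 15.8712 × 39.10) = 3.3490
ΔT = 3.3490² = 11.216 °C

11.22 °C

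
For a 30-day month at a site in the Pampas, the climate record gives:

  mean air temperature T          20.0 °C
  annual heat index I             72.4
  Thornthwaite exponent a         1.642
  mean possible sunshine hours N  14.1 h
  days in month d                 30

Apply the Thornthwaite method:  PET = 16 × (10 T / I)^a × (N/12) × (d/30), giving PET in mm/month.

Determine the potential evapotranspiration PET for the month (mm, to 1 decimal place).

99.7 mm

10T/I = 10 × 20.0 / 72.4 = 2.7624
(10T/I)^a = 2.7624^1.642 = 5.3039
Uncorrected PET = 16 × 5.3039 = 84.862 mm
Correction = (N/12)(d/30) = (14.1/12)(30/30) = 1.1750
PET = 84.862 × 1.1750 = 99.713 mm/month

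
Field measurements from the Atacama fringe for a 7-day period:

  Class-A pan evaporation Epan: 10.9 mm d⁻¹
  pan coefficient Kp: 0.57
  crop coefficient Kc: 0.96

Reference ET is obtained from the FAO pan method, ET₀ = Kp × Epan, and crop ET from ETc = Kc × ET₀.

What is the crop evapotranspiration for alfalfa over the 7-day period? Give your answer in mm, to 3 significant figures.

ET₀ = 0.57 × 10.9 = 6.2130 mm/d
ETc = Kc × ET₀ = 0.96 × 6.2130 = 5.9645 mm/d
Over 7 days: 5.9645 × 7 = 41.752 mm

41.8 mm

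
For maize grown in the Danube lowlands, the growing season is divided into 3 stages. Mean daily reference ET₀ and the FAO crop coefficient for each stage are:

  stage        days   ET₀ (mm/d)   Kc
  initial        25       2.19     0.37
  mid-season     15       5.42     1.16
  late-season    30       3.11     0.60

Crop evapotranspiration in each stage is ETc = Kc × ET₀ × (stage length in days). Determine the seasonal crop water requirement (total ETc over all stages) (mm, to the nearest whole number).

initial: 0.37 × 2.19 × 25 = 20.26 mm
mid-season: 1.16 × 5.42 × 15 = 94.31 mm
late-season: 0.60 × 3.11 × 30 = 55.98 mm
Seasonal total = 170.55 mm

171 mm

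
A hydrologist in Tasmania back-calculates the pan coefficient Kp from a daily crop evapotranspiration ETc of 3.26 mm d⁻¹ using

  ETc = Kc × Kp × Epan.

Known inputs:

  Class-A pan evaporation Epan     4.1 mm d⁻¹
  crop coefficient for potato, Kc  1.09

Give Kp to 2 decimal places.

ETc = Kc × Kp × Epan  ⇒  Kp = ETc / (Kc × Epan)
Kp = 3.26 / (1.09 × 4.1) = 3.26 / 4.469 = 0.7295

0.73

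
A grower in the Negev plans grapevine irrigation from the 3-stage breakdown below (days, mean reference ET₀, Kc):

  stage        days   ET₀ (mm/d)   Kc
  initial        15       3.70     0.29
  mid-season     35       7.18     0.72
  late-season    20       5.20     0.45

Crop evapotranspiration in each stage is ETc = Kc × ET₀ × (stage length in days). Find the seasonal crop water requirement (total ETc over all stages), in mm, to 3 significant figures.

initial: 0.29 × 3.70 × 15 = 16.10 mm
mid-season: 0.72 × 7.18 × 35 = 180.94 mm
late-season: 0.45 × 5.20 × 20 = 46.80 mm
Seasonal total = 243.84 mm

244 mm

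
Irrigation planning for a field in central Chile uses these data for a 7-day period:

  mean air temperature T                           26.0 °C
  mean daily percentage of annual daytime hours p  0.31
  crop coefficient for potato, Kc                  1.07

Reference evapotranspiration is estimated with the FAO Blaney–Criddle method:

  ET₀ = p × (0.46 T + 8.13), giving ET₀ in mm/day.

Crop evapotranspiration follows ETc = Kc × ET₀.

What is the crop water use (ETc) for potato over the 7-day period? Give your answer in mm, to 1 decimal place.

46.6 mm

ET₀ = 0.31 × (0.46 × 26.0 + 8.13) = 0.31 × 20.090 = 6.2279 mm/d
ETc = Kc × ET₀ = 1.07 × 6.2279 = 6.6639 mm/d
Over 7 days: 6.6639 × 7 = 46.647 mm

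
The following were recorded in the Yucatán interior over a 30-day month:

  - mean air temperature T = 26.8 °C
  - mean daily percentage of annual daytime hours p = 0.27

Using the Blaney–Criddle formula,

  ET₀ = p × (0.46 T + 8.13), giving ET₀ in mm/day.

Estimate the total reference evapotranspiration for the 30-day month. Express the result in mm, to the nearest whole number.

ET₀ = 0.27 × (0.46 × 26.8 + 8.13) = 0.27 × 20.458 = 5.5237 mm/d
Monthly total = 5.5237 × 30 = 165.711 mm

166 mm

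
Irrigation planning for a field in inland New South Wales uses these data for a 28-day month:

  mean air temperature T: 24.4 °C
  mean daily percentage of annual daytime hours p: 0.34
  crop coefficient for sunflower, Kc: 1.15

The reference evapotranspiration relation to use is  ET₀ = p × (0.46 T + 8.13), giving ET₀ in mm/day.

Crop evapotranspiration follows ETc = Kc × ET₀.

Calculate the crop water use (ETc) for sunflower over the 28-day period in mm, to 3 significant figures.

ET₀ = 0.34 × (0.46 × 24.4 + 8.13) = 0.34 × 19.354 = 6.5804 mm/d
ETc = Kc × ET₀ = 1.15 × 6.5804 = 7.5675 mm/d
Over 28 days: 7.5675 × 28 = 211.890 mm

212 mm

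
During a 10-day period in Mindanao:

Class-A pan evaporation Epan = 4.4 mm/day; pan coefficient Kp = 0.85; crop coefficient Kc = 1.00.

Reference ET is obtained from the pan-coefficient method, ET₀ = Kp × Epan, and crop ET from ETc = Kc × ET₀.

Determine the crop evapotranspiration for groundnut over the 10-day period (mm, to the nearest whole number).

37 mm

ET₀ = 0.85 × 4.4 = 3.7400 mm/d
ETc = Kc × ET₀ = 1.00 × 3.7400 = 3.7400 mm/d
Over 10 days: 3.7400 × 10 = 37.400 mm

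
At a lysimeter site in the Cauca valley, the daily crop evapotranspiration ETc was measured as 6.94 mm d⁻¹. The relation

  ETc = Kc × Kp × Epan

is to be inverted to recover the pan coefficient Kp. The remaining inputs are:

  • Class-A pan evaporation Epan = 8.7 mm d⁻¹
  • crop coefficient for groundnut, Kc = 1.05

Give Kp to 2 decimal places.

0.76

ETc = Kc × Kp × Epan  ⇒  Kp = ETc / (Kc × Epan)
Kp = 6.94 / (1.05 × 8.7) = 6.94 / 9.135 = 0.7597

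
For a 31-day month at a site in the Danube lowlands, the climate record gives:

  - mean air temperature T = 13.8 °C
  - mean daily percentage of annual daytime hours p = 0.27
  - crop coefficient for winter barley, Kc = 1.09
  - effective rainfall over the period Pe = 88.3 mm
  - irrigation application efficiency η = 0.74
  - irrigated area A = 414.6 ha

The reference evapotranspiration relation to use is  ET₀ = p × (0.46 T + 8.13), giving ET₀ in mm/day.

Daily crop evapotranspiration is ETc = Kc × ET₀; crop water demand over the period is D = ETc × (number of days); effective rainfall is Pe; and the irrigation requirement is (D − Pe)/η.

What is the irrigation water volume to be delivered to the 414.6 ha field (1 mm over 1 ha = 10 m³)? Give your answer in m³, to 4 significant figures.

245300 m³

ET₀ = 0.27 × (0.46 × 13.8 + 8.13) = 0.27 × 14.478 = 3.9091 mm/d
ETc = Kc × ET₀ = 1.09 × 3.9091 = 4.2609 mm/d
Crop demand D = ETc × 31 d = 4.2609 × 31 = 132.088 mm
D − Pe = 132.088 − 88.3 = 43.788 mm
Gross irrigation = 43.788 / 0.74 = 59.173 mm
Volume = 59.173 mm × 414.6 ha × 10 = 245331.3 m³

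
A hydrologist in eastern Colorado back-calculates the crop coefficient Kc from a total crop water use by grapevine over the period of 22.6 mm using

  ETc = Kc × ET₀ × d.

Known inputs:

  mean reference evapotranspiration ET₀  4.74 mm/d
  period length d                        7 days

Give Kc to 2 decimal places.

ETc = Kc × ET₀ × d  ⇒  Kc = ETc / (ET₀ × d)
Kc = 22.6 / (4.74 × 7) = 22.6 / 33.18 = 0.6811

0.68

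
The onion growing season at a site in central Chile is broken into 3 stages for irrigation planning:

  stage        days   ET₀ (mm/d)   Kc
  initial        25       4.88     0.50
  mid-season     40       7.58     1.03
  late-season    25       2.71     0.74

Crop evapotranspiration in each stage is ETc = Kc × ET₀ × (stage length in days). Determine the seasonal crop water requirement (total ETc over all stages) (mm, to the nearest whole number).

initial: 0.50 × 4.88 × 25 = 61.00 mm
mid-season: 1.03 × 7.58 × 40 = 312.30 mm
late-season: 0.74 × 2.71 × 25 = 50.14 mm
Seasonal total = 423.44 mm

423 mm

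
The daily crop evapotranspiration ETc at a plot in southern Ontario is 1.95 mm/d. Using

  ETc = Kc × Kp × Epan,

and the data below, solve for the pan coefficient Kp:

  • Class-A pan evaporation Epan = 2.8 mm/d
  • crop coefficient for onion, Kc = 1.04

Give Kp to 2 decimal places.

ETc = Kc × Kp × Epan  ⇒  Kp = ETc / (Kc × Epan)
Kp = 1.95 / (1.04 × 2.8) = 1.95 / 2.912 = 0.6696

0.67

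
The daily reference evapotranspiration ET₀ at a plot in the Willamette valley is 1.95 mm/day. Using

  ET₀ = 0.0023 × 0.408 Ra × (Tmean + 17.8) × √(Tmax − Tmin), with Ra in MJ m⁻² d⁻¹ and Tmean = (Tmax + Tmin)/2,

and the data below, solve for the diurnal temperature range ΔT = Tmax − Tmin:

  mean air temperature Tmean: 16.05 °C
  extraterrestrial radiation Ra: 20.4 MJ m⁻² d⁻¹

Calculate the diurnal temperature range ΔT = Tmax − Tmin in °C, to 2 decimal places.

√ΔT = ET₀ / [0.0023 × 0.408 × Ra × (Tmean+17.8)] = 1.95 / (0.0023 × 8.3232 × 33.85) = 3.0092
ΔT = 3.0092² = 9.055 °C

9.06 °C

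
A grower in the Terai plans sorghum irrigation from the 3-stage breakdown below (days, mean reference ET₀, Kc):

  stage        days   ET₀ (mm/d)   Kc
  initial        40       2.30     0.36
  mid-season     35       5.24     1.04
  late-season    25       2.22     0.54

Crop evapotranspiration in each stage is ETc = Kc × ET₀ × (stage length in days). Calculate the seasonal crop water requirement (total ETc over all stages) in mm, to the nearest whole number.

initial: 0.36 × 2.30 × 40 = 33.12 mm
mid-season: 1.04 × 5.24 × 35 = 190.74 mm
late-season: 0.54 × 2.22 × 25 = 29.97 mm
Seasonal total = 253.83 mm

254 mm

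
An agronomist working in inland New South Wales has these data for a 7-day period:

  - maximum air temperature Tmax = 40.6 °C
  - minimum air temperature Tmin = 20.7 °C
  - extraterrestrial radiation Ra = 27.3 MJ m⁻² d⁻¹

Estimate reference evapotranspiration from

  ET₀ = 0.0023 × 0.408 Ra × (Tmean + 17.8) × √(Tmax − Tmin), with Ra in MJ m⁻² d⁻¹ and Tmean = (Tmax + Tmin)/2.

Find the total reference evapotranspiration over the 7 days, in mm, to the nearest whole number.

39 mm

Tmean = (40.6 + 20.7)/2 = 30.65 °C
0.408 Ra = 0.408 × 27.3 = 11.1384 mm/d equivalent
ET₀ = 0.0023 × 11.1384 × (30.65 + 17.8) × √19.9 = 0.0023 × 11.1384 × 48.45 × 4.4609 = 5.5369 mm/d
Over 7 days: 5.5369 × 7 = 38.758 mm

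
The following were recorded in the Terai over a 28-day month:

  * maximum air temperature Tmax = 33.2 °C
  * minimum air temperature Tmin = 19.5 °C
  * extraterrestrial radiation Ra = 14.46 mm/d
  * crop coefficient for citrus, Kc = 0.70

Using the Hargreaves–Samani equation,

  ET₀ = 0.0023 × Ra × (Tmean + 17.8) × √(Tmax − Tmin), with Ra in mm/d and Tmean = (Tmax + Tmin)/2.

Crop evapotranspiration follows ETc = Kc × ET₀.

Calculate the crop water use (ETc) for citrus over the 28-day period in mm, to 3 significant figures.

107 mm

Tmean = (33.2 + 19.5)/2 = 26.35 °C
ET₀ = 0.0023 × 14.46 × (26.35 + 17.8) × √13.7 = 0.0023 × 14.46 × 44.15 × 3.7014 = 5.4349 mm/d
ETc = Kc × ET₀ = 0.70 × 5.4349 = 3.8044 mm/d
Over 28 days: 3.8044 × 28 = 106.523 mm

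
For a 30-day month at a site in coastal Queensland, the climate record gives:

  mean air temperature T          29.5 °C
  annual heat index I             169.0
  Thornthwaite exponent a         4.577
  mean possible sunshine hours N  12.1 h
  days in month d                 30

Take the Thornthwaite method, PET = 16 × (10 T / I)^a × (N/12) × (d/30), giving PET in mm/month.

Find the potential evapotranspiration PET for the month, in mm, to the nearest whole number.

10T/I = 10 × 29.5 / 169.0 = 1.7456
(10T/I)^a = 1.7456^4.577 = 12.8050
Uncorrected PET = 16 × 12.8050 = 204.880 mm
Correction = (N/12)(d/30) = (12.1/12)(30/30) = 1.0083
PET = 204.880 × 1.0083 = 206.581 mm/month

207 mm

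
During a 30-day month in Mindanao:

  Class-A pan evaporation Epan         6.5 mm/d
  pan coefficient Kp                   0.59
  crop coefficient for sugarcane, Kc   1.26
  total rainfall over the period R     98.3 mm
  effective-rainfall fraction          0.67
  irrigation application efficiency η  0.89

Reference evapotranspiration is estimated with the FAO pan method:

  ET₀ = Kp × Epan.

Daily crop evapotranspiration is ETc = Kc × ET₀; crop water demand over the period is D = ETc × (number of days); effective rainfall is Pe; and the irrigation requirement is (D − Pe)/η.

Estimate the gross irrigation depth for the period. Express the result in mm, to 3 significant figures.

ET₀ = 0.59 × 6.5 = 3.8350 mm/d
ETc = Kc × ET₀ = 1.26 × 3.8350 = 4.8321 mm/d
Crop demand D = ETc × 30 d = 4.8321 × 30 = 144.963 mm
Pe = 0.67 × 98.3 = 65.861 mm
D − Pe = 144.963 − 65.861 = 79.102 mm
Gross irrigation = 79.102 / 0.89 = 88.879 mm

88.9 mm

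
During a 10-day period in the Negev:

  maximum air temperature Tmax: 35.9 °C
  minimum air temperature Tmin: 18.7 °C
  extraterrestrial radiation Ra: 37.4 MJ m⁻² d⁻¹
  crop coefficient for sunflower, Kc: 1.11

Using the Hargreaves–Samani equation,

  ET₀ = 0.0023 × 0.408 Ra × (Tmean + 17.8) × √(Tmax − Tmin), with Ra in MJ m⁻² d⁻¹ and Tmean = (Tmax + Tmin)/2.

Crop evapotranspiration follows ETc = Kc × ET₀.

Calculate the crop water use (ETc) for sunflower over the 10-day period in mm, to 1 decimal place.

Tmean = (35.9 + 18.7)/2 = 27.30 °C
0.408 Ra = 0.408 × 37.4 = 15.2592 mm/d equivalent
ET₀ = 0.0023 × 15.2592 × (27.30 + 17.8) × √17.2 = 0.0023 × 15.2592 × 45.10 × 4.1473 = 6.5645 mm/d
ETc = Kc × ET₀ = 1.11 × 6.5645 = 7.2866 mm/d
Over 10 days: 7.2866 × 10 = 72.866 mm

72.9 mm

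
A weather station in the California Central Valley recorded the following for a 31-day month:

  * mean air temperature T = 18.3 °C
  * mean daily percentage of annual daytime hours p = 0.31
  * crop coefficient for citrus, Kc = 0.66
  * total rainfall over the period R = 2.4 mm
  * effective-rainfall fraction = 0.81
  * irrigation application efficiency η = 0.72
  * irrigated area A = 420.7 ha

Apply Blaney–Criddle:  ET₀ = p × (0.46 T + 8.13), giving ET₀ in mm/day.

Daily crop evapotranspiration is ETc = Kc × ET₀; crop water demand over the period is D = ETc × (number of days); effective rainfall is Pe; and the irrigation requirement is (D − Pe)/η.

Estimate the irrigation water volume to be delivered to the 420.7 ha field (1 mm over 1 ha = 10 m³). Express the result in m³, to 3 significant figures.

602000 m³

ET₀ = 0.31 × (0.46 × 18.3 + 8.13) = 0.31 × 16.548 = 5.1299 mm/d
ETc = Kc × ET₀ = 0.66 × 5.1299 = 3.3857 mm/d
Crop demand D = ETc × 31 d = 3.3857 × 31 = 104.957 mm
Pe = 0.81 × 2.4 = 1.944 mm
D − Pe = 104.957 − 1.944 = 103.013 mm
Gross irrigation = 103.013 / 0.72 = 143.074 mm
Volume = 143.074 mm × 420.7 ha × 10 = 601912.3 m³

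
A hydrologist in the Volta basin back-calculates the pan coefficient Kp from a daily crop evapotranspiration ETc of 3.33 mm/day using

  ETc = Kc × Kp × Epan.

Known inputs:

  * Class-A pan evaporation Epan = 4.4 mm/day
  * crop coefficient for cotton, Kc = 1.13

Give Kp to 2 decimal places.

ETc = Kc × Kp × Epan  ⇒  Kp = ETc / (Kc × Epan)
Kp = 3.33 / (1.13 × 4.4) = 3.33 / 4.972 = 0.6698

0.67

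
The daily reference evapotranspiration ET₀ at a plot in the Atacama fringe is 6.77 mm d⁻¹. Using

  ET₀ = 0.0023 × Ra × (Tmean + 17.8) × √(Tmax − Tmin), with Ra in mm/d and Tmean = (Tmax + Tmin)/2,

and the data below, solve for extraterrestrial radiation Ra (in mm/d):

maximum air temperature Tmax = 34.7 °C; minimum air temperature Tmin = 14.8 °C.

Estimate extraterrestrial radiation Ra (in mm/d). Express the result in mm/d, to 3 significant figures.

15.5 mm/d

Tmean = 24.75 °C; √ΔT = 4.4609
Ra = ET₀ / [0.0023 × (Tmean+17.8) × √ΔT] = 6.77 / (0.0023 × 42.55 × 4.4609) = 15.507 mm/d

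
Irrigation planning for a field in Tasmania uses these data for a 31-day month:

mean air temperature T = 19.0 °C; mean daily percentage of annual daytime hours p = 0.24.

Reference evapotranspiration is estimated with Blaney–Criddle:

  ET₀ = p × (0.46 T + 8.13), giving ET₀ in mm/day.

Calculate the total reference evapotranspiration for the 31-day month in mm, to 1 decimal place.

ET₀ = 0.24 × (0.46 × 19.0 + 8.13) = 0.24 × 16.870 = 4.0488 mm/d
Monthly total = 4.0488 × 31 = 125.513 mm

125.5 mm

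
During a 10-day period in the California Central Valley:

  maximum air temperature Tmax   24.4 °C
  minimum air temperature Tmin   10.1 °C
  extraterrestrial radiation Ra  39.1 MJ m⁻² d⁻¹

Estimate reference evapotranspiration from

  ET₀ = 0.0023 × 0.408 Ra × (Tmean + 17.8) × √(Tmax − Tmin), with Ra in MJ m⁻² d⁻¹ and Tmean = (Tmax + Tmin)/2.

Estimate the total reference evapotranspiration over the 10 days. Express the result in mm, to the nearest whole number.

Tmean = (24.4 + 10.1)/2 = 17.25 °C
0.408 Ra = 0.408 × 39.1 = 15.9528 mm/d equivalent
ET₀ = 0.0023 × 15.9528 × (17.25 + 17.8) × √14.3 = 0.0023 × 15.9528 × 35.05 × 3.7815 = 4.8631 mm/d
Over 10 days: 4.8631 × 10 = 48.631 mm

49 mm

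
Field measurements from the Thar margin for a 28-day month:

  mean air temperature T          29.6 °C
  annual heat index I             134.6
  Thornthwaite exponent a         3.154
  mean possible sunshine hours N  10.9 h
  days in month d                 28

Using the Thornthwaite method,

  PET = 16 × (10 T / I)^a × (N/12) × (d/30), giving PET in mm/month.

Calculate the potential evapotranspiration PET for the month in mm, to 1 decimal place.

162.9 mm

10T/I = 10 × 29.6 / 134.6 = 2.1991
(10T/I)^a = 2.1991^3.154 = 12.0072
Uncorrected PET = 16 × 12.0072 = 192.115 mm
Correction = (N/12)(d/30) = (10.9/12)(28/30) = 0.8478
PET = 192.115 × 0.8478 = 162.875 mm/month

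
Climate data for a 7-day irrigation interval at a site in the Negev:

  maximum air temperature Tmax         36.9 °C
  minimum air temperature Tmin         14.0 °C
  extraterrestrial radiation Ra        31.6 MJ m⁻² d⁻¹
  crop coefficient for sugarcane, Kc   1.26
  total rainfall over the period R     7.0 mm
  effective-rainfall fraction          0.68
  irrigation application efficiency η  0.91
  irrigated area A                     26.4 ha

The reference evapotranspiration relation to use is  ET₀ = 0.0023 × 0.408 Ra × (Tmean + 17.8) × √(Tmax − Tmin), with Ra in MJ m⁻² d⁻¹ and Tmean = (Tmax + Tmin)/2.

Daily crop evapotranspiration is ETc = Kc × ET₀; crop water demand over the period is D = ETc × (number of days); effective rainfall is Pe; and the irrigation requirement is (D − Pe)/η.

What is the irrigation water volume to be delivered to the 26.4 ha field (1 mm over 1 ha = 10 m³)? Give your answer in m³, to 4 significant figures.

Tmean = (36.9 + 14.0)/2 = 25.45 °C
0.408 Ra = 0.408 × 31.6 = 12.8928 mm/d equivalent
ET₀ = 0.0023 × 12.8928 × (25.45 + 17.8) × √22.9 = 0.0023 × 12.8928 × 43.25 × 4.7854 = 6.1373 mm/d
ETc = Kc × ET₀ = 1.26 × 6.1373 = 7.7330 mm/d
Crop demand D = ETc × 7 d = 7.7330 × 7 = 54.131 mm
Pe = 0.68 × 7.0 = 4.760 mm
D − Pe = 54.131 − 4.760 = 49.371 mm
Gross irrigation = 49.371 / 0.91 = 54.254 mm
Volume = 54.254 mm × 26.4 ha × 10 = 14323.1 m³

14320 m³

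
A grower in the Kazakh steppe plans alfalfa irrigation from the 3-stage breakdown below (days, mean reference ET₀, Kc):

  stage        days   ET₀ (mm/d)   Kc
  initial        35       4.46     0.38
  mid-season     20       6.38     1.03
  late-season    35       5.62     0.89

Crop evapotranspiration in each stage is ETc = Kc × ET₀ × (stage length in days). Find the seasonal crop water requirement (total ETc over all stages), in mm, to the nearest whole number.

366 mm

initial: 0.38 × 4.46 × 35 = 59.32 mm
mid-season: 1.03 × 6.38 × 20 = 131.43 mm
late-season: 0.89 × 5.62 × 35 = 175.06 mm
Seasonal total = 365.81 mm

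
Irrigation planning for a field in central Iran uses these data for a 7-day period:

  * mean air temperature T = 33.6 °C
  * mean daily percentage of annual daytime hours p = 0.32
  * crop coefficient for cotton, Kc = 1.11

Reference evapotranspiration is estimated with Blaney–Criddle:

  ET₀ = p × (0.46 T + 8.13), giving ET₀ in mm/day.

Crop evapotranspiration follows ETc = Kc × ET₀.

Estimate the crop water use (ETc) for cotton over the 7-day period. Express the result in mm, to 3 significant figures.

58.6 mm

ET₀ = 0.32 × (0.46 × 33.6 + 8.13) = 0.32 × 23.586 = 7.5475 mm/d
ETc = Kc × ET₀ = 1.11 × 7.5475 = 8.3777 mm/d
Over 7 days: 8.3777 × 7 = 58.644 mm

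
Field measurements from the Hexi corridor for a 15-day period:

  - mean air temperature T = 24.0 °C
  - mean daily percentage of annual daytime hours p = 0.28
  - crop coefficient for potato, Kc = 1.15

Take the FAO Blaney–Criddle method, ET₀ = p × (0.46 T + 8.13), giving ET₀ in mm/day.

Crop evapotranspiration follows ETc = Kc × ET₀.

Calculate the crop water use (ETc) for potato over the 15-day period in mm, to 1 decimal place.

92.6 mm

ET₀ = 0.28 × (0.46 × 24.0 + 8.13) = 0.28 × 19.170 = 5.3676 mm/d
ETc = Kc × ET₀ = 1.15 × 5.3676 = 6.1727 mm/d
Over 15 days: 6.1727 × 15 = 92.591 mm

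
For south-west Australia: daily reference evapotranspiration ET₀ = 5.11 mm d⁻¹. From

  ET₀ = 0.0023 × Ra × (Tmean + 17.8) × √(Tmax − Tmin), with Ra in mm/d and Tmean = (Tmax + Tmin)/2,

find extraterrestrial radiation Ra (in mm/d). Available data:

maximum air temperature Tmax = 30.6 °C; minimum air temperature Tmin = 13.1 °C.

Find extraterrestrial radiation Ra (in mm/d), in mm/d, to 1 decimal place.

Tmean = 21.85 °C; √ΔT = 4.1833
Ra = ET₀ / [0.0023 × (Tmean+17.8) × √ΔT] = 5.11 / (0.0023 × 39.65 × 4.1833) = 13.395 mm/d

13.4 mm/d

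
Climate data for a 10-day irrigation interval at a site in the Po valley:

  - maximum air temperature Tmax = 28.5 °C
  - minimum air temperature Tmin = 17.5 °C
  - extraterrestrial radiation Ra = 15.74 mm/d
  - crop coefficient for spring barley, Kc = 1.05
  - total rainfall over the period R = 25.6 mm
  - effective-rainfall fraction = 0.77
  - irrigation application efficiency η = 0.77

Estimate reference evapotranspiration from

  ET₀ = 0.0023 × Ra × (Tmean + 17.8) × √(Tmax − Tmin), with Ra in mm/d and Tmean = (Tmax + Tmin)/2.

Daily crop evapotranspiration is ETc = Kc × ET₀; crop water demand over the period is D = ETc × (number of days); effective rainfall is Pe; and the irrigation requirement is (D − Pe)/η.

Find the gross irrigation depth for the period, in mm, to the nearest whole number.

41 mm

Tmean = (28.5 + 17.5)/2 = 23.00 °C
ET₀ = 0.0023 × 15.74 × (23.00 + 17.8) × √11.0 = 0.0023 × 15.74 × 40.80 × 3.3166 = 4.8988 mm/d
ETc = Kc × ET₀ = 1.05 × 4.8988 = 5.1437 mm/d
Crop demand D = ETc × 10 d = 5.1437 × 10 = 51.437 mm
Pe = 0.77 × 25.6 = 19.712 mm
D − Pe = 51.437 − 19.712 = 31.725 mm
Gross irrigation = 31.725 / 0.77 = 41.201 mm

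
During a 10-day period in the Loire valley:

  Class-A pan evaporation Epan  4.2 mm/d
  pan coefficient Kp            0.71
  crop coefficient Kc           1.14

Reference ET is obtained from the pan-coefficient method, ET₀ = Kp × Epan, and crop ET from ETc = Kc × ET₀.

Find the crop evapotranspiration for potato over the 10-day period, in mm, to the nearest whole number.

ET₀ = 0.71 × 4.2 = 2.9820 mm/d
ETc = Kc × ET₀ = 1.14 × 2.9820 = 3.3995 mm/d
Over 10 days: 3.3995 × 10 = 33.995 mm

34 mm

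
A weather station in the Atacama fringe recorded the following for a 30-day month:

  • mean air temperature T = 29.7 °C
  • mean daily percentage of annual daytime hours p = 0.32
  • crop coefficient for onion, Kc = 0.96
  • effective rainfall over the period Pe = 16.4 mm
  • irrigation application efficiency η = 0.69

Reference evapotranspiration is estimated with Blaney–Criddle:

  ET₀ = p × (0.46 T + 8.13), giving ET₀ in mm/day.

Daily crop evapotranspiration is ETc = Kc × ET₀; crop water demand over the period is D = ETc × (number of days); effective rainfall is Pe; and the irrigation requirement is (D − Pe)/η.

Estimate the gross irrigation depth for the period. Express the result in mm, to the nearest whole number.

267 mm

ET₀ = 0.32 × (0.46 × 29.7 + 8.13) = 0.32 × 21.792 = 6.9734 mm/d
ETc = Kc × ET₀ = 0.96 × 6.9734 = 6.6945 mm/d
Crop demand D = ETc × 30 d = 6.6945 × 30 = 200.835 mm
D − Pe = 200.835 − 16.4 = 184.435 mm
Gross irrigation = 184.435 / 0.69 = 267.297 mm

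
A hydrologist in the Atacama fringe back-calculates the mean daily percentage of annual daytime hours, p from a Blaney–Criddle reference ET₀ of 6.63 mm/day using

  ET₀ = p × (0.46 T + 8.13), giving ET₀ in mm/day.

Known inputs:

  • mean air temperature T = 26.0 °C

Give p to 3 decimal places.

p = ET₀ / (0.46 T + 8.13) = 6.63 / (0.46 × 26.0 + 8.13) = 6.63 / 20.090 = 0.3300

0.330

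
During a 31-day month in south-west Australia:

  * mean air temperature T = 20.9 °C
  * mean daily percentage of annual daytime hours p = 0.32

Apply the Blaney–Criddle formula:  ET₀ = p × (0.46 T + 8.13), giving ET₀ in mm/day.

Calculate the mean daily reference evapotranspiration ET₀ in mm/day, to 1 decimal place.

ET₀ = 0.32 × (0.46 × 20.9 + 8.13) = 0.32 × 17.744 = 5.6781 mm/d

5.7 mm/day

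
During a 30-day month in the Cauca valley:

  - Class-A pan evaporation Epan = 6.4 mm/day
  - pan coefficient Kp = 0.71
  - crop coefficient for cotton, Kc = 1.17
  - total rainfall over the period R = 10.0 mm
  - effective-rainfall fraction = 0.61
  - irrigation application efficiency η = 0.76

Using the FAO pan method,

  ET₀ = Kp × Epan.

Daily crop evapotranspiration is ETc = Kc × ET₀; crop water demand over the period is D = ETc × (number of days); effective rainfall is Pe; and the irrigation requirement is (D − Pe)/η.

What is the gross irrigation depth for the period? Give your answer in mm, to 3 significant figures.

ET₀ = 0.71 × 6.4 = 4.5440 mm/d
ETc = Kc × ET₀ = 1.17 × 4.5440 = 5.3165 mm/d
Crop demand D = ETc × 30 d = 5.3165 × 30 = 159.495 mm
Pe = 0.61 × 10.0 = 6.100 mm
D − Pe = 159.495 − 6.100 = 153.395 mm
Gross irrigation = 153.395 / 0.76 = 201.836 mm

202 mm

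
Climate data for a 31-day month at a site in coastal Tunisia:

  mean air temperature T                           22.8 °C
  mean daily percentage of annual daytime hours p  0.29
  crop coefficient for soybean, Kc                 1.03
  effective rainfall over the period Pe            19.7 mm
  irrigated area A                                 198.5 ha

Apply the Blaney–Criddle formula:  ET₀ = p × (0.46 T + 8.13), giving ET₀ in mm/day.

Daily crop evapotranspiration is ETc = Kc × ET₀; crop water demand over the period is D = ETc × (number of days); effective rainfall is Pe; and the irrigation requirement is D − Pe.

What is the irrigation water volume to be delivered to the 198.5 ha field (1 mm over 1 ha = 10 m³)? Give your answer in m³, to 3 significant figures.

303000 m³

ET₀ = 0.29 × (0.46 × 22.8 + 8.13) = 0.29 × 18.618 = 5.3992 mm/d
ETc = Kc × ET₀ = 1.03 × 5.3992 = 5.5612 mm/d
Crop demand D = ETc × 31 d = 5.5612 × 31 = 172.397 mm
D − Pe = 172.397 − 19.7 = 152.697 mm
Volume = 152.697 mm × 198.5 ha × 10 = 303103.5 m³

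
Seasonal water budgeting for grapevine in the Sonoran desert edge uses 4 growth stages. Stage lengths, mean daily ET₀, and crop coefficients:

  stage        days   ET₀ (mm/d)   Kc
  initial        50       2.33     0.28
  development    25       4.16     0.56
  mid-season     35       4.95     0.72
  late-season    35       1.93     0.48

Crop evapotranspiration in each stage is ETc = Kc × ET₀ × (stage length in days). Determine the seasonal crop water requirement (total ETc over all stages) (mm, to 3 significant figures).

initial: 0.28 × 2.33 × 50 = 32.62 mm
development: 0.56 × 4.16 × 25 = 58.24 mm
mid-season: 0.72 × 4.95 × 35 = 124.74 mm
late-season: 0.48 × 1.93 × 35 = 32.42 mm
Seasonal total = 248.02 mm

248 mm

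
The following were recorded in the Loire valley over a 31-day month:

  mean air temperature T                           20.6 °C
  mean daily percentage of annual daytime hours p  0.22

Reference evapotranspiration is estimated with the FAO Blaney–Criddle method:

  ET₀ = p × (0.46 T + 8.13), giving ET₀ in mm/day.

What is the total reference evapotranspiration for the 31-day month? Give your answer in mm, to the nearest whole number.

120 mm

ET₀ = 0.22 × (0.46 × 20.6 + 8.13) = 0.22 × 17.606 = 3.8733 mm/d
Monthly total = 3.8733 × 31 = 120.072 mm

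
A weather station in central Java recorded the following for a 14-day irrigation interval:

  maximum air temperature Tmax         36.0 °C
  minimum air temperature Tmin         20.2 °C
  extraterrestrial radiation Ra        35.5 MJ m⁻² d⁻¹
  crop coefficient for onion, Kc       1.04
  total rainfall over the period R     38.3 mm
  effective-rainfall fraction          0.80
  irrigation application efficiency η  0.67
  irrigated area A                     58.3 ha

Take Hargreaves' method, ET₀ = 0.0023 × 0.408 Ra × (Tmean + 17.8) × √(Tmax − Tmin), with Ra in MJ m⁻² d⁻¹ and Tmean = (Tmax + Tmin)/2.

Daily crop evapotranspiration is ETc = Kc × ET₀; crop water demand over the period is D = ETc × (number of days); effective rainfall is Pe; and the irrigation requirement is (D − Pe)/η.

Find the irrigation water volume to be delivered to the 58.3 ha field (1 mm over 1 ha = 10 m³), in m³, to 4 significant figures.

50340 m³

Tmean = (36.0 + 20.2)/2 = 28.10 °C
0.408 Ra = 0.408 × 35.5 = 14.4840 mm/d equivalent
ET₀ = 0.0023 × 14.4840 × (28.10 + 17.8) × √15.8 = 0.0023 × 14.4840 × 45.90 × 3.9749 = 6.0779 mm/d
ETc = Kc × ET₀ = 1.04 × 6.0779 = 6.3210 mm/d
Crop demand D = ETc × 14 d = 6.3210 × 14 = 88.494 mm
Pe = 0.80 × 38.3 = 30.640 mm
D − Pe = 88.494 − 30.640 = 57.854 mm
Gross irrigation = 57.854 / 0.67 = 86.349 mm
Volume = 86.349 mm × 58.3 ha × 10 = 50341.5 m³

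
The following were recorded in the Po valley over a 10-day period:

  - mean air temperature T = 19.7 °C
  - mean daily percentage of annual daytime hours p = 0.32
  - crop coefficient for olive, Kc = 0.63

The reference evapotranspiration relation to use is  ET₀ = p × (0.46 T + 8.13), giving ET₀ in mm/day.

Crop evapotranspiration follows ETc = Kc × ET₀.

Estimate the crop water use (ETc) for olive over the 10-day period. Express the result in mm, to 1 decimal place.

34.7 mm

ET₀ = 0.32 × (0.46 × 19.7 + 8.13) = 0.32 × 17.192 = 5.5014 mm/d
ETc = Kc × ET₀ = 0.63 × 5.5014 = 3.4659 mm/d
Over 10 days: 3.4659 × 10 = 34.659 mm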